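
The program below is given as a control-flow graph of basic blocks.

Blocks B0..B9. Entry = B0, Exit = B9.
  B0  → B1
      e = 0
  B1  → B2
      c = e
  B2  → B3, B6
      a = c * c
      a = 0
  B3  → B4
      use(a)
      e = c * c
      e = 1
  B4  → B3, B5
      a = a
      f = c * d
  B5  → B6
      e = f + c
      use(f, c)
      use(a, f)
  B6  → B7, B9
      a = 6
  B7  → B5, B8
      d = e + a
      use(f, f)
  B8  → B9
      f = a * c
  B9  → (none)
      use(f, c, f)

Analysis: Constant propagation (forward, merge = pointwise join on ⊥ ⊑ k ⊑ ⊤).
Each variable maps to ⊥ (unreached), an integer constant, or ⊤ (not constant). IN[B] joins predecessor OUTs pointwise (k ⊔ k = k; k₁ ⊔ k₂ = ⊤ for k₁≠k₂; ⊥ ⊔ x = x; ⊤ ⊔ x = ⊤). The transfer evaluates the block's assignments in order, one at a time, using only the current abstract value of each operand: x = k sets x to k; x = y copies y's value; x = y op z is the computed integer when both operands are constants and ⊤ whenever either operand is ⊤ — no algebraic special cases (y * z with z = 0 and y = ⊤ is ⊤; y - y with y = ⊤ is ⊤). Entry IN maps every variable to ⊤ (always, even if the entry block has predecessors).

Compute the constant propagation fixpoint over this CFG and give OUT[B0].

Answer: {a: ⊤, b: ⊤, c: ⊤, d: ⊤, e: 0, f: ⊤}

Trace:
Per-block solution:
  B0:   IN=(all ⊤)   OUT={e:0; rest ⊤}
  B1:   IN={e:0; rest ⊤}   OUT={c:0, e:0; rest ⊤}
  B2:   IN={c:0, e:0; rest ⊤}   OUT={a:0, c:0, e:0; rest ⊤}
  B3:   IN={a:0, c:0; rest ⊤}   OUT={a:0, c:0, e:1; rest ⊤}
  B4:   IN={a:0, c:0, e:1; rest ⊤}   OUT={a:0, c:0, e:1; rest ⊤}
  B5:   IN={c:0; rest ⊤}   OUT={c:0; rest ⊤}
  B6:   IN={c:0; rest ⊤}   OUT={a:6, c:0; rest ⊤}
  B7:   IN={a:6, c:0; rest ⊤}   OUT={a:6, c:0; rest ⊤}
  B8:   IN={a:6, c:0; rest ⊤}   OUT={a:6, c:0, f:0; rest ⊤}
  B9:   IN={a:6, c:0; rest ⊤}   OUT={a:6, c:0; rest ⊤}

B0 is the boundary node: IN[B0] = {a: ⊤, b: ⊤, c: ⊤, d: ⊤, e: ⊤, f: ⊤}
Applying B0's transfer function to that IN value gives OUT[B0] (row B0 above).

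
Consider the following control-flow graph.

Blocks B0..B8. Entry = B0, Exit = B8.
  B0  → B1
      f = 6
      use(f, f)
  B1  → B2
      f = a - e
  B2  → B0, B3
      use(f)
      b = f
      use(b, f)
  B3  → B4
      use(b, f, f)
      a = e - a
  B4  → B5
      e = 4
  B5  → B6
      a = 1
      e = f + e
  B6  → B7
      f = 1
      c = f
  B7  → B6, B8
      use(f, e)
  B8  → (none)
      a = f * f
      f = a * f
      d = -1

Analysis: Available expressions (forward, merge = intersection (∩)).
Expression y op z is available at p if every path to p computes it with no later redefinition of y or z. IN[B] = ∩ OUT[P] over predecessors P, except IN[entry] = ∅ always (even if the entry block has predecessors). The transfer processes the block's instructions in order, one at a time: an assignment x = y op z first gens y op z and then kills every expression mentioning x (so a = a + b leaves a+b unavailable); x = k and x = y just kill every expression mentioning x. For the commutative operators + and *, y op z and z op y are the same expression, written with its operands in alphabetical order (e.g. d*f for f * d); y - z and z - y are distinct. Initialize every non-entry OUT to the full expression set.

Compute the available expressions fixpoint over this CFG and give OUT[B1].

Answer: {a-e}

Working:
Converged values:
  B0:  IN={}  OUT={}
  B1:  IN={}  OUT={a-e}
  B2:  IN={a-e}  OUT={a-e}
  B3:  IN={a-e}  OUT={}
  B4:  IN={}  OUT={}
  B5:  IN={}  OUT={}
  B6:  IN={}  OUT={}
  B7:  IN={}  OUT={}
  B8:  IN={}  OUT={}

Merge at B1: IN[B1] = OUT[B0] = {}
Applying B1's transfer function to that IN value gives OUT[B1] (row B1 above).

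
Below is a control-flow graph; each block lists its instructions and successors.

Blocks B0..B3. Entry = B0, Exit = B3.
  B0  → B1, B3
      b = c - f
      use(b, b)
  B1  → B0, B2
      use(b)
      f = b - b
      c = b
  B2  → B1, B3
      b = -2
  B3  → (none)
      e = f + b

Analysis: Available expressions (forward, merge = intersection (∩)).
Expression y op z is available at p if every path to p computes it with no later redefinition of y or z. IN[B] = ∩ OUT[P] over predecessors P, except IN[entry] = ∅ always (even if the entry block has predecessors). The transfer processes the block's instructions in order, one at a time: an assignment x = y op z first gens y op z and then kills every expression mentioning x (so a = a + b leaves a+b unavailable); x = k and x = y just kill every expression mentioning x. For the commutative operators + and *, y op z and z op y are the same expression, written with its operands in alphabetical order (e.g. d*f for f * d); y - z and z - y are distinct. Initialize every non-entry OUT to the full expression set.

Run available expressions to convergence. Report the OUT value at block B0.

Converged values:
  B0:  IN={}  OUT={c-f}
  B1:  IN={}  OUT={b-b}
  B2:  IN={b-b}  OUT={}
  B3:  IN={}  OUT={b+f}

Merge at B0 (entry node, so the boundary value {} is joined with the incoming edge(s)): IN[B0] = {} ∩ OUT[B1] = {}
Applying B0's transfer function to that IN value gives OUT[B0] (row B0 above).

Answer: {c-f}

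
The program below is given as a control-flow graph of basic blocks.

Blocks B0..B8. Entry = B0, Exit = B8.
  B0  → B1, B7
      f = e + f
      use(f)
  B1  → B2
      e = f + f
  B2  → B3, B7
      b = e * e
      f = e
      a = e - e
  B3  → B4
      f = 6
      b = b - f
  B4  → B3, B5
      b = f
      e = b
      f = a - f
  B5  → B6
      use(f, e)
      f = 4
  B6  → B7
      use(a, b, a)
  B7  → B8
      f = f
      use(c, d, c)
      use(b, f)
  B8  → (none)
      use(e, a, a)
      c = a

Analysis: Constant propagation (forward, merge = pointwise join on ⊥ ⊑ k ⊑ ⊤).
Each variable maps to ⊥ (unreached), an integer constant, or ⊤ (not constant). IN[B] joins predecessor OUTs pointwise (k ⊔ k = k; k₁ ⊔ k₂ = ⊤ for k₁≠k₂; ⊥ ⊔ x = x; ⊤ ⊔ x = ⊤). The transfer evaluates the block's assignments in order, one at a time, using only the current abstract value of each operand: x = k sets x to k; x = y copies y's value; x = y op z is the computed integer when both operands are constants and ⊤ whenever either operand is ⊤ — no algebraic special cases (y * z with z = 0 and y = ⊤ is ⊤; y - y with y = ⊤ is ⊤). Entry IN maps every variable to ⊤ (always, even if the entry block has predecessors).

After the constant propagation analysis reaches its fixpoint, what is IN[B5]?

Answer: {a: ⊤, b: 6, c: ⊤, d: ⊤, e: 6, f: ⊤}

Working:
Fixpoint table:
  B0:  IN=(all ⊤)  OUT=(all ⊤)
  B1:  IN=(all ⊤)  OUT=(all ⊤)
  B2:  IN=(all ⊤)  OUT=(all ⊤)
  B3:  IN=(all ⊤)  OUT={f:6; rest ⊤}
  B4:  IN={f:6; rest ⊤}  OUT={b:6, e:6; rest ⊤}
  B5:  IN={b:6, e:6; rest ⊤}  OUT={b:6, e:6, f:4; rest ⊤}
  B6:  IN={b:6, e:6, f:4; rest ⊤}  OUT={b:6, e:6, f:4; rest ⊤}
  B7:  IN=(all ⊤)  OUT=(all ⊤)
  B8:  IN=(all ⊤)  OUT=(all ⊤)

Merge at B5: IN[B5] = OUT[B4] = {a: ⊤, b: 6, c: ⊤, d: ⊤, e: 6, f: ⊤}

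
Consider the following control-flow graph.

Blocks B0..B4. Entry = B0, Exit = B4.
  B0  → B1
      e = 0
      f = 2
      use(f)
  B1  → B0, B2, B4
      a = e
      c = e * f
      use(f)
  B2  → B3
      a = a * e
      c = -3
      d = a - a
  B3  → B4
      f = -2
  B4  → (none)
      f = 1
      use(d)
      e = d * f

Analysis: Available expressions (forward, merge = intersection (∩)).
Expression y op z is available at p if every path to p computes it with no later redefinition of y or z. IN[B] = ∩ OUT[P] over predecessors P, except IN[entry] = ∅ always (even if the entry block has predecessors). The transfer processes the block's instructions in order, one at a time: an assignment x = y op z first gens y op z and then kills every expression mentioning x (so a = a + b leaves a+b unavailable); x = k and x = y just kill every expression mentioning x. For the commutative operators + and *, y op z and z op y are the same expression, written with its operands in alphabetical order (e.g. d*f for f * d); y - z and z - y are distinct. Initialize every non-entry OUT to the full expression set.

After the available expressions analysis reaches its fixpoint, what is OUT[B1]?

Answer: {e*f}

Derivation:
Per-block solution:
  B0:   IN={}   OUT={}
  B1:   IN={}   OUT={e*f}
  B2:   IN={e*f}   OUT={a-a, e*f}
  B3:   IN={a-a, e*f}   OUT={a-a}
  B4:   IN={}   OUT={d*f}

Merge at B1: IN[B1] = OUT[B0] = {}
Applying B1's transfer function to that IN value gives OUT[B1] (row B1 above).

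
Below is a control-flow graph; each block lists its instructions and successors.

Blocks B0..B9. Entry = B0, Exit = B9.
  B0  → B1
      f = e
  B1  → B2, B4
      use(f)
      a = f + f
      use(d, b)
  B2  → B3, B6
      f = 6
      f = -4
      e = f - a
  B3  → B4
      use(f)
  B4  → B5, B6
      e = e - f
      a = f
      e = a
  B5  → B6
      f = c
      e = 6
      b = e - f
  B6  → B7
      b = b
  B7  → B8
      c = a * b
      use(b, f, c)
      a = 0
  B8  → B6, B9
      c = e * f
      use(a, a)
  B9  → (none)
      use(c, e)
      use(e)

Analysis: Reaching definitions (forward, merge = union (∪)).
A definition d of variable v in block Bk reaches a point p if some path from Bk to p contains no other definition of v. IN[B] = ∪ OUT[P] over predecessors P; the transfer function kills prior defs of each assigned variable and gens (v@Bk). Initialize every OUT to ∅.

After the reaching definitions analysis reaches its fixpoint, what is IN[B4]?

Per-block solution:
  B0:   IN={}   OUT={f@B0}
  B1:   IN={f@B0}   OUT={a@B1, f@B0}
  B2:   IN={a@B1, f@B0}   OUT={a@B1, e@B2, f@B2}
  B3:   IN={a@B1, e@B2, f@B2}   OUT={a@B1, e@B2, f@B2}
  B4:   IN={a@B1, e@B2, f@B0, f@B2}   OUT={a@B4, e@B4, f@B0, f@B2}
  B5:   IN={a@B4, e@B4, f@B0, f@B2}   OUT={a@B4, b@B5, e@B5, f@B5}
  B6:   IN={a@B1, a@B4, a@B7, b@B5, b@B6, c@B8, e@B2, e@B4, e@B5, f@B0, f@B2, f@B5}   OUT={a@B1, a@B4, a@B7, b@B6, c@B8, e@B2, e@B4, e@B5, f@B0, f@B2, f@B5}
  B7:   IN={a@B1, a@B4, a@B7, b@B6, c@B8, e@B2, e@B4, e@B5, f@B0, f@B2, f@B5}   OUT={a@B7, b@B6, c@B7, e@B2, e@B4, e@B5, f@B0, f@B2, f@B5}
  B8:   IN={a@B7, b@B6, c@B7, e@B2, e@B4, e@B5, f@B0, f@B2, f@B5}   OUT={a@B7, b@B6, c@B8, e@B2, e@B4, e@B5, f@B0, f@B2, f@B5}
  B9:   IN={a@B7, b@B6, c@B8, e@B2, e@B4, e@B5, f@B0, f@B2, f@B5}   OUT={a@B7, b@B6, c@B8, e@B2, e@B4, e@B5, f@B0, f@B2, f@B5}

Merge at B4: IN[B4] = OUT[B1] ⊔ OUT[B3] = {a@B1, e@B2, f@B0, f@B2}

Answer: {a@B1, e@B2, f@B0, f@B2}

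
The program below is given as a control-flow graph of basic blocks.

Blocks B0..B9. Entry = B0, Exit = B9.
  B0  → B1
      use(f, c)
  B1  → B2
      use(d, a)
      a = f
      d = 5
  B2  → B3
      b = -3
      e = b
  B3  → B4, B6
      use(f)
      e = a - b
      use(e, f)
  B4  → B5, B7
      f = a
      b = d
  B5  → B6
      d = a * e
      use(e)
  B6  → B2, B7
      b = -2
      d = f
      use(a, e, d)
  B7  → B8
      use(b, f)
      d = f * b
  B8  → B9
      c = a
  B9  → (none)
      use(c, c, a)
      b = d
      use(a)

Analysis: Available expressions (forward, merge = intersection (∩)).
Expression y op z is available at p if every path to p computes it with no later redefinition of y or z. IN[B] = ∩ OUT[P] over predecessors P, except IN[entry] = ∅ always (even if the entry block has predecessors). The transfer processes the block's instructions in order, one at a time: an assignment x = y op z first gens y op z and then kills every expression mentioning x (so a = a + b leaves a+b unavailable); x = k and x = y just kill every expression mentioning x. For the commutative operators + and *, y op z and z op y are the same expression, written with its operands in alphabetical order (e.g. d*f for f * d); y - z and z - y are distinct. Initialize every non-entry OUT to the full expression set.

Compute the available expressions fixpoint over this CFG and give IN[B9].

Answer: {b*f}

Working:
Per-block solution:
  B0: | IN={} | OUT={}
  B1: | IN={} | OUT={}
  B2: | IN={} | OUT={}
  B3: | IN={} | OUT={a-b}
  B4: | IN={a-b} | OUT={}
  B5: | IN={} | OUT={a*e}
  B6: | IN={} | OUT={}
  B7: | IN={} | OUT={b*f}
  B8: | IN={b*f} | OUT={b*f}
  B9: | IN={b*f} | OUT={}

Merge at B9: IN[B9] = OUT[B8] = {b*f}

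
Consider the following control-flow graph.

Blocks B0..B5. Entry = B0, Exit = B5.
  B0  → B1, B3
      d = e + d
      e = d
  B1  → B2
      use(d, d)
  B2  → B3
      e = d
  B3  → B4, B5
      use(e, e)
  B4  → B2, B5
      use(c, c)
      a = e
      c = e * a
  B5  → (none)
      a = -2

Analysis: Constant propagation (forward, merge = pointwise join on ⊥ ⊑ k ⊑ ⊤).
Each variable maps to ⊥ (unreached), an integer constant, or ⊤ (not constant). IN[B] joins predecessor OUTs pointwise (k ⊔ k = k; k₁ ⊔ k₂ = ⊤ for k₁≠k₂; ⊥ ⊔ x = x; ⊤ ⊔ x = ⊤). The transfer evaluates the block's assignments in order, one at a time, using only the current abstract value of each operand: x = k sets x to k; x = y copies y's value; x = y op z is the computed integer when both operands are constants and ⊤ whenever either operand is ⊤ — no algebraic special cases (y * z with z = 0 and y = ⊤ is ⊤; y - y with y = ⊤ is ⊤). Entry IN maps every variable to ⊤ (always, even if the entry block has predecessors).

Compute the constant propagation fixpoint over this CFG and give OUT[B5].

Answer: {a: -2, b: ⊤, c: ⊤, d: ⊤, e: ⊤, f: ⊤}

Trace:
Fixpoint table:
  B0:  IN=(all ⊤)  OUT=(all ⊤)
  B1:  IN=(all ⊤)  OUT=(all ⊤)
  B2:  IN=(all ⊤)  OUT=(all ⊤)
  B3:  IN=(all ⊤)  OUT=(all ⊤)
  B4:  IN=(all ⊤)  OUT=(all ⊤)
  B5:  IN=(all ⊤)  OUT={a:-2; rest ⊤}

Merge at B5: IN[B5] = OUT[B3] ⊔ OUT[B4] = {a: ⊤, b: ⊤, c: ⊤, d: ⊤, e: ⊤, f: ⊤}
Applying B5's transfer function to that IN value gives OUT[B5] (row B5 above).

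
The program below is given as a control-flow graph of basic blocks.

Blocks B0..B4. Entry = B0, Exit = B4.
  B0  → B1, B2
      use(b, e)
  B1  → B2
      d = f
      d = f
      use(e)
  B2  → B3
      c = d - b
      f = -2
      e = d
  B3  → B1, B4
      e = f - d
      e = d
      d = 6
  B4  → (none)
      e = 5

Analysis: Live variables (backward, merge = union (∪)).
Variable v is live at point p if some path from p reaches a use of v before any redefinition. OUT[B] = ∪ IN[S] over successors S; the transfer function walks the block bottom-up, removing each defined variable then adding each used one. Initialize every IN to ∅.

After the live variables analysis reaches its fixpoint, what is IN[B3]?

Answer: {b, d, f}

Derivation:
Converged values:
  B0:  IN={b, d, e, f}  OUT={b, d, e, f}
  B1:  IN={b, e, f}  OUT={b, d}
  B2:  IN={b, d}  OUT={b, d, f}
  B3:  IN={b, d, f}  OUT={b, e, f}
  B4:  IN={}  OUT={}

Merge at B3: OUT[B3] = IN[B1] ⊔ IN[B4] = {b, e, f}
Applying B3's transfer function to that OUT value gives IN[B3] (row B3 above).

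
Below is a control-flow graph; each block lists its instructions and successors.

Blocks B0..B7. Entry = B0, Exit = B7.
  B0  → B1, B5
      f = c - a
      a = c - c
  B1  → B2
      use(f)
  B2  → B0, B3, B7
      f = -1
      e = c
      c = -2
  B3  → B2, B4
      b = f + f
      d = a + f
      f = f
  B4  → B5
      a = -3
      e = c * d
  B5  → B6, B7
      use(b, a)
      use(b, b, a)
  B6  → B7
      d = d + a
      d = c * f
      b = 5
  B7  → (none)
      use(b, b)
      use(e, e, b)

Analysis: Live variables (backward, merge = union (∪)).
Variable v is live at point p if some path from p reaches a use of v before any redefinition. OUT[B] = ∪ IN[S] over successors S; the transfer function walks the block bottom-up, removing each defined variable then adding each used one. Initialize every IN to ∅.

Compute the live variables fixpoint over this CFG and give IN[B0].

Answer: {a, b, c, d, e}

Trace:
Per-block solution:
  B0:   IN={a, b, c, d, e}   OUT={a, b, c, d, e, f}
  B1:   IN={a, b, c, d, f}   OUT={a, b, c, d}
  B2:   IN={a, b, c, d}   OUT={a, b, c, d, e, f}
  B3:   IN={a, c, f}   OUT={a, b, c, d, f}
  B4:   IN={b, c, d, f}   OUT={a, b, c, d, e, f}
  B5:   IN={a, b, c, d, e, f}   OUT={a, b, c, d, e, f}
  B6:   IN={a, c, d, e, f}   OUT={b, e}
  B7:   IN={b, e}   OUT={}

Merge at B0: OUT[B0] = IN[B1] ⊔ IN[B5] = {a, b, c, d, e, f}
Applying B0's transfer function to that OUT value gives IN[B0] (row B0 above).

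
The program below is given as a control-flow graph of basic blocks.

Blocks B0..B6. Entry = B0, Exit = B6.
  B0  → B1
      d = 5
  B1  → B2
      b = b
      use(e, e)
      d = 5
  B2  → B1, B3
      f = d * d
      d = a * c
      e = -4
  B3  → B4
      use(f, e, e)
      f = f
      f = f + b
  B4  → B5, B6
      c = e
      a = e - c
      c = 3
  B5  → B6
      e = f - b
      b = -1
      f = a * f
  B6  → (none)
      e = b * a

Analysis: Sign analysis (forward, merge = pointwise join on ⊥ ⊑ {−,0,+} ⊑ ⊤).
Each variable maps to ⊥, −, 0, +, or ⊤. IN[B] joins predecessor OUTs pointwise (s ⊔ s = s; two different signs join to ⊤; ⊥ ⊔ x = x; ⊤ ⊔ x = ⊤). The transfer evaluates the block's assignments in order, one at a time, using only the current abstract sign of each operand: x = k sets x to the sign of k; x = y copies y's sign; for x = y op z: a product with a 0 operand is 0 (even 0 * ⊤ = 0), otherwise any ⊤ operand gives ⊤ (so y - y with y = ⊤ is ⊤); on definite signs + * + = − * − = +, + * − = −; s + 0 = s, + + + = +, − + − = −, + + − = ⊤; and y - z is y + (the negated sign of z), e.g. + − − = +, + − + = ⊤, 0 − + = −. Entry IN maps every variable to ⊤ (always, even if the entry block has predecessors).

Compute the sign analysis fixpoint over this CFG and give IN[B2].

Answer: {a: ⊤, b: ⊤, c: ⊤, d: +, e: ⊤, f: ⊤}

Working:
Converged values:
  B0: | IN=(all ⊤) | OUT={d:+; rest ⊤}
  B1: | IN=(all ⊤) | OUT={d:+; rest ⊤}
  B2: | IN={d:+; rest ⊤} | OUT={e:-, f:+; rest ⊤}
  B3: | IN={e:-, f:+; rest ⊤} | OUT={e:-; rest ⊤}
  B4: | IN={e:-; rest ⊤} | OUT={c:+, e:-; rest ⊤}
  B5: | IN={c:+, e:-; rest ⊤} | OUT={b:-, c:+; rest ⊤}
  B6: | IN={c:+; rest ⊤} | OUT={c:+; rest ⊤}

Merge at B2: IN[B2] = OUT[B1] = {a: ⊤, b: ⊤, c: ⊤, d: +, e: ⊤, f: ⊤}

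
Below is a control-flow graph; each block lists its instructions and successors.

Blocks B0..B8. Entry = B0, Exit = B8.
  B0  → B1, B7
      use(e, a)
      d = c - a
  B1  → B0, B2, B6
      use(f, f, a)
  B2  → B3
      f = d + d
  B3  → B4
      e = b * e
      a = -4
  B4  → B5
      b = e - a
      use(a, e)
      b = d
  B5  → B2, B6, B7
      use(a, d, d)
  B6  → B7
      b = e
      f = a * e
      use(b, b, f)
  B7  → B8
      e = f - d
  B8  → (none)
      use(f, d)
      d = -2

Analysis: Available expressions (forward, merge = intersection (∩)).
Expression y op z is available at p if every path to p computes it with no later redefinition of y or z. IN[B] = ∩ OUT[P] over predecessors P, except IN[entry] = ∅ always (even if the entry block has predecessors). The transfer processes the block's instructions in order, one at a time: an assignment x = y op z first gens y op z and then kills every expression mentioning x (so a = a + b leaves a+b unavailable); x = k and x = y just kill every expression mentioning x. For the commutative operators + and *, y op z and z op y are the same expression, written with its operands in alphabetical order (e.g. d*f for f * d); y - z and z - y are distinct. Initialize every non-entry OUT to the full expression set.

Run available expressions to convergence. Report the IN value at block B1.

Fixpoint table:
  B0:  IN={}  OUT={c-a}
  B1:  IN={c-a}  OUT={c-a}
  B2:  IN={}  OUT={d+d}
  B3:  IN={d+d}  OUT={d+d}
  B4:  IN={d+d}  OUT={d+d, e-a}
  B5:  IN={d+d, e-a}  OUT={d+d, e-a}
  B6:  IN={}  OUT={a*e}
  B7:  IN={}  OUT={f-d}
  B8:  IN={f-d}  OUT={}

Merge at B1: IN[B1] = OUT[B0] = {c-a}

Answer: {c-a}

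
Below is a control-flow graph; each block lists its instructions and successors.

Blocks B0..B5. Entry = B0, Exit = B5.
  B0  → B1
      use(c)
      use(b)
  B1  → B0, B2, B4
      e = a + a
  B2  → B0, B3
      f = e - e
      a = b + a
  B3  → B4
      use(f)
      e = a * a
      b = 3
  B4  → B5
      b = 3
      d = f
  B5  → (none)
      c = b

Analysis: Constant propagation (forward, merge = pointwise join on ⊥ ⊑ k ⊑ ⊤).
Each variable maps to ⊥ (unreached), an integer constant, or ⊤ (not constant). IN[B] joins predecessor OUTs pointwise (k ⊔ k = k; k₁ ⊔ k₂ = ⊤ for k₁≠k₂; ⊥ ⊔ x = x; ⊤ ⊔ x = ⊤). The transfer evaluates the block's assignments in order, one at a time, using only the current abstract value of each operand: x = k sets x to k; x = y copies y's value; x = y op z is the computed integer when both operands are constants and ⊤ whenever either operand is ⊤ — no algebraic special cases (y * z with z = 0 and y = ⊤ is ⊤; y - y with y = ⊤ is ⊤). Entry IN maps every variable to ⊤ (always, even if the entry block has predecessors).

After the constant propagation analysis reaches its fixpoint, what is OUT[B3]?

Answer: {a: ⊤, b: 3, c: ⊤, d: ⊤, e: ⊤, f: ⊤}

Working:
Per-block solution:
  B0:  IN=(all ⊤)  OUT=(all ⊤)
  B1:  IN=(all ⊤)  OUT=(all ⊤)
  B2:  IN=(all ⊤)  OUT=(all ⊤)
  B3:  IN=(all ⊤)  OUT={b:3; rest ⊤}
  B4:  IN=(all ⊤)  OUT={b:3; rest ⊤}
  B5:  IN={b:3; rest ⊤}  OUT={b:3, c:3; rest ⊤}

Merge at B3: IN[B3] = OUT[B2] = {a: ⊤, b: ⊤, c: ⊤, d: ⊤, e: ⊤, f: ⊤}
Applying B3's transfer function to that IN value gives OUT[B3] (row B3 above).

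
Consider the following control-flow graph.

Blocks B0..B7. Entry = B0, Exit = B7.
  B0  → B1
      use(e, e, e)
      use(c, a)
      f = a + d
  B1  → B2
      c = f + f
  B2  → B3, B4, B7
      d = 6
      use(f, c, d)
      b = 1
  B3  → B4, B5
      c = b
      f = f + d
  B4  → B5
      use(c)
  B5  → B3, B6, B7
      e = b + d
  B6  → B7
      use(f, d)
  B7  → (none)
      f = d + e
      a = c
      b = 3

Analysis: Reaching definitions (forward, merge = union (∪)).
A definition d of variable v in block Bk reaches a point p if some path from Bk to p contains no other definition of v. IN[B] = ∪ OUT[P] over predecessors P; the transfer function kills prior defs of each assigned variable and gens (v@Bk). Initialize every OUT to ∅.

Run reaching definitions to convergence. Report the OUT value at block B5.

Answer: {b@B2, c@B1, c@B3, d@B2, e@B5, f@B0, f@B3}

Working:
Fixpoint table:
  B0: | IN={} | OUT={f@B0}
  B1: | IN={f@B0} | OUT={c@B1, f@B0}
  B2: | IN={c@B1, f@B0} | OUT={b@B2, c@B1, d@B2, f@B0}
  B3: | IN={b@B2, c@B1, c@B3, d@B2, e@B5, f@B0, f@B3} | OUT={b@B2, c@B3, d@B2, e@B5, f@B3}
  B4: | IN={b@B2, c@B1, c@B3, d@B2, e@B5, f@B0, f@B3} | OUT={b@B2, c@B1, c@B3, d@B2, e@B5, f@B0, f@B3}
  B5: | IN={b@B2, c@B1, c@B3, d@B2, e@B5, f@B0, f@B3} | OUT={b@B2, c@B1, c@B3, d@B2, e@B5, f@B0, f@B3}
  B6: | IN={b@B2, c@B1, c@B3, d@B2, e@B5, f@B0, f@B3} | OUT={b@B2, c@B1, c@B3, d@B2, e@B5, f@B0, f@B3}
  B7: | IN={b@B2, c@B1, c@B3, d@B2, e@B5, f@B0, f@B3} | OUT={a@B7, b@B7, c@B1, c@B3, d@B2, e@B5, f@B7}

Merge at B5: IN[B5] = OUT[B3] ⊔ OUT[B4] = {b@B2, c@B1, c@B3, d@B2, e@B5, f@B0, f@B3}
Applying B5's transfer function to that IN value gives OUT[B5] (row B5 above).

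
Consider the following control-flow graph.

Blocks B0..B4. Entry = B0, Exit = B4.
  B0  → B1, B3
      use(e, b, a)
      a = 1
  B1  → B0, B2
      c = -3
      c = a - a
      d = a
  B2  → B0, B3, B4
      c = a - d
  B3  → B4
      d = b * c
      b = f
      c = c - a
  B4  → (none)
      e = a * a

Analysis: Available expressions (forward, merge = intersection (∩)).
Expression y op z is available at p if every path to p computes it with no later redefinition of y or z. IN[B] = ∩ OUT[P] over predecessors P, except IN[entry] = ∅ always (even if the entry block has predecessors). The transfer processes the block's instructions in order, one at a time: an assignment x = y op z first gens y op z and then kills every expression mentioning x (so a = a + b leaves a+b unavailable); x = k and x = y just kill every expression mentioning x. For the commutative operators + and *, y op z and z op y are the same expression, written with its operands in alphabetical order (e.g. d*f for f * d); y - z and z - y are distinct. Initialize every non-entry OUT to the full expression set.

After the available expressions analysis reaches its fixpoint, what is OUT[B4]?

Per-block solution:
  B0:  IN={}  OUT={}
  B1:  IN={}  OUT={a-a}
  B2:  IN={a-a}  OUT={a-a, a-d}
  B3:  IN={}  OUT={}
  B4:  IN={}  OUT={a*a}

Merge at B4: IN[B4] = OUT[B2] ∩ OUT[B3] = {}
Applying B4's transfer function to that IN value gives OUT[B4] (row B4 above).

Answer: {a*a}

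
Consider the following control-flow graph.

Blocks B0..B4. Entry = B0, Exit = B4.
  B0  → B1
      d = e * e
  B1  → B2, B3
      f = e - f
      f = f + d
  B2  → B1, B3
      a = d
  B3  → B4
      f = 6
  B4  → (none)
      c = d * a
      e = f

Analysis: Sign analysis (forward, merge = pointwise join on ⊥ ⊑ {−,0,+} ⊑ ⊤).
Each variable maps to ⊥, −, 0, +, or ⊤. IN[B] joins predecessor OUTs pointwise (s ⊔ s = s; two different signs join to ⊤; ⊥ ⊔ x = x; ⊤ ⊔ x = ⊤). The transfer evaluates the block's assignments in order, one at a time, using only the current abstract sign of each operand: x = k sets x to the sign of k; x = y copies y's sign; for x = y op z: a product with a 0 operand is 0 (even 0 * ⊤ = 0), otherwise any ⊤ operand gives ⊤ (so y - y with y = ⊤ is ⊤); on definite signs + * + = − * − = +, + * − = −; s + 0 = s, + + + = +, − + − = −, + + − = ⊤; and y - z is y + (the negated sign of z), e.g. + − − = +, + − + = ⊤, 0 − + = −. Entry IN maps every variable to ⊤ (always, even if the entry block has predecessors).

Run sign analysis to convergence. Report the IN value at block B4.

Per-block solution:
  B0: | IN=(all ⊤) | OUT=(all ⊤)
  B1: | IN=(all ⊤) | OUT=(all ⊤)
  B2: | IN=(all ⊤) | OUT=(all ⊤)
  B3: | IN=(all ⊤) | OUT={f:+; rest ⊤}
  B4: | IN={f:+; rest ⊤} | OUT={e:+, f:+; rest ⊤}

Merge at B4: IN[B4] = OUT[B3] = {a: ⊤, b: ⊤, c: ⊤, d: ⊤, e: ⊤, f: +}

Answer: {a: ⊤, b: ⊤, c: ⊤, d: ⊤, e: ⊤, f: +}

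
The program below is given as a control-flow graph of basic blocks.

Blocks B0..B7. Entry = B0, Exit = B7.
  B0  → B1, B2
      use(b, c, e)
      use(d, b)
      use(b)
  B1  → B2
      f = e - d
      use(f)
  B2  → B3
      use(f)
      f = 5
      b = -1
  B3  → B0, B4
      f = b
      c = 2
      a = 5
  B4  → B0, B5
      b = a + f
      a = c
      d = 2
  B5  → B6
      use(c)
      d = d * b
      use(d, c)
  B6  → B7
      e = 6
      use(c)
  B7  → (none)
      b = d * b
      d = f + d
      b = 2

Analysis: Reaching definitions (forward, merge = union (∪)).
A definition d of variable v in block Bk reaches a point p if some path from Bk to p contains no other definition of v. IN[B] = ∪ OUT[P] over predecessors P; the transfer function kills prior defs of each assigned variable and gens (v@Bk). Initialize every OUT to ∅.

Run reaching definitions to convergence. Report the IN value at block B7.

Fixpoint table:
  B0:   IN={a@B3, a@B4, b@B2, b@B4, c@B3, d@B4, f@B3}   OUT={a@B3, a@B4, b@B2, b@B4, c@B3, d@B4, f@B3}
  B1:   IN={a@B3, a@B4, b@B2, b@B4, c@B3, d@B4, f@B3}   OUT={a@B3, a@B4, b@B2, b@B4, c@B3, d@B4, f@B1}
  B2:   IN={a@B3, a@B4, b@B2, b@B4, c@B3, d@B4, f@B1, f@B3}   OUT={a@B3, a@B4, b@B2, c@B3, d@B4, f@B2}
  B3:   IN={a@B3, a@B4, b@B2, c@B3, d@B4, f@B2}   OUT={a@B3, b@B2, c@B3, d@B4, f@B3}
  B4:   IN={a@B3, b@B2, c@B3, d@B4, f@B3}   OUT={a@B4, b@B4, c@B3, d@B4, f@B3}
  B5:   IN={a@B4, b@B4, c@B3, d@B4, f@B3}   OUT={a@B4, b@B4, c@B3, d@B5, f@B3}
  B6:   IN={a@B4, b@B4, c@B3, d@B5, f@B3}   OUT={a@B4, b@B4, c@B3, d@B5, e@B6, f@B3}
  B7:   IN={a@B4, b@B4, c@B3, d@B5, e@B6, f@B3}   OUT={a@B4, b@B7, c@B3, d@B7, e@B6, f@B3}

Merge at B7: IN[B7] = OUT[B6] = {a@B4, b@B4, c@B3, d@B5, e@B6, f@B3}

Answer: {a@B4, b@B4, c@B3, d@B5, e@B6, f@B3}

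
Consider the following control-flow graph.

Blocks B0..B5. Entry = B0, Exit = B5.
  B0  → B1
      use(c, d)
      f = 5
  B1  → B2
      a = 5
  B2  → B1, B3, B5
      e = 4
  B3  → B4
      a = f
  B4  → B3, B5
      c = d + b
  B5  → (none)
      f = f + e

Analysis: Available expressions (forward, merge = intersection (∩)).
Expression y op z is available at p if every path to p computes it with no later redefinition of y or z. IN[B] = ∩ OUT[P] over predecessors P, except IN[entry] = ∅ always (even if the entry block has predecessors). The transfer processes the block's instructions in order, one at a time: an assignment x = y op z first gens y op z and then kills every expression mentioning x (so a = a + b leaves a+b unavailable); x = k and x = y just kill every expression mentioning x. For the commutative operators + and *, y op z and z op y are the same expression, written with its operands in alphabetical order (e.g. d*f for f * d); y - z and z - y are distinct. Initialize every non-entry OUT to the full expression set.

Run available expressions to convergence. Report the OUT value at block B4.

Converged values:
  B0:   IN={}   OUT={}
  B1:   IN={}   OUT={}
  B2:   IN={}   OUT={}
  B3:   IN={}   OUT={}
  B4:   IN={}   OUT={b+d}
  B5:   IN={}   OUT={}

Merge at B4: IN[B4] = OUT[B3] = {}
Applying B4's transfer function to that IN value gives OUT[B4] (row B4 above).

Answer: {b+d}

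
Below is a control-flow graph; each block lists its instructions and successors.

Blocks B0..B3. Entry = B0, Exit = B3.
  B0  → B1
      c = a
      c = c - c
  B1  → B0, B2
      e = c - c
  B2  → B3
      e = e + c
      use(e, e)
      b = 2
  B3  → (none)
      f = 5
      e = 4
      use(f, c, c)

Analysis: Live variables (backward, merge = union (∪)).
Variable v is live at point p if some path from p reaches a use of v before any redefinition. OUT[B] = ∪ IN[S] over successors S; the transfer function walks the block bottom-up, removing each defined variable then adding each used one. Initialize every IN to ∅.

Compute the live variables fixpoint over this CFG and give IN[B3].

Answer: {c}

Derivation:
Per-block solution:
  B0: | IN={a} | OUT={a, c}
  B1: | IN={a, c} | OUT={a, c, e}
  B2: | IN={c, e} | OUT={c}
  B3: | IN={c} | OUT={}

B3 is the boundary node: OUT[B3] = {}
Applying B3's transfer function to that OUT value gives IN[B3] (row B3 above).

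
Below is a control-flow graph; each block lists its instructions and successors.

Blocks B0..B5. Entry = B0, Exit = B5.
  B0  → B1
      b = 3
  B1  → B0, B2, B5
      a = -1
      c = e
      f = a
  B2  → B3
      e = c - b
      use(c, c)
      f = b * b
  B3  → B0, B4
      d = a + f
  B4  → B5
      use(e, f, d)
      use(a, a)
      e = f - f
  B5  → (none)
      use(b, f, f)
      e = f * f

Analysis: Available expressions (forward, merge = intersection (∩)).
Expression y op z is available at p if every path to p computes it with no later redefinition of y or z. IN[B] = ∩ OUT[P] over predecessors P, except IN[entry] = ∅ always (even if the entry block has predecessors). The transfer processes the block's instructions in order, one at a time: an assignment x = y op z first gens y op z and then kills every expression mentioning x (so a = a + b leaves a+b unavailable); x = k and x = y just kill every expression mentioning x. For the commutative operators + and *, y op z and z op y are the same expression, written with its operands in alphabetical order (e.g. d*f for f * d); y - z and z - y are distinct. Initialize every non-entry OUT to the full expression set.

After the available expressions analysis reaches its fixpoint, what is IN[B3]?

Fixpoint table:
  B0: | IN={} | OUT={}
  B1: | IN={} | OUT={}
  B2: | IN={} | OUT={b*b, c-b}
  B3: | IN={b*b, c-b} | OUT={a+f, b*b, c-b}
  B4: | IN={a+f, b*b, c-b} | OUT={a+f, b*b, c-b, f-f}
  B5: | IN={} | OUT={f*f}

Merge at B3: IN[B3] = OUT[B2] = {b*b, c-b}

Answer: {b*b, c-b}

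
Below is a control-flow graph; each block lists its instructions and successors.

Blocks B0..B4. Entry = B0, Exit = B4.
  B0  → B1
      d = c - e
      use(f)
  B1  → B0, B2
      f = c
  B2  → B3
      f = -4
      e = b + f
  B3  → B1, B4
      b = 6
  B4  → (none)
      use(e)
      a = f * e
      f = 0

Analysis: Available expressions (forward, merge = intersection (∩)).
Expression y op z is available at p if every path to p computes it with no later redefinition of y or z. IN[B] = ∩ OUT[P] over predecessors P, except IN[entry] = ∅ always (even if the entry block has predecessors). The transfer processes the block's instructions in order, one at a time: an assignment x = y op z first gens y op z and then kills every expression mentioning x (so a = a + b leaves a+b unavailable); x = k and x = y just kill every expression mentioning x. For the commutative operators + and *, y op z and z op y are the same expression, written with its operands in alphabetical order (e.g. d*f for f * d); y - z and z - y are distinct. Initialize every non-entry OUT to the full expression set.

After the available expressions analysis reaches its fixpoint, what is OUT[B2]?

Answer: {b+f}

Working:
Converged values:
  B0:   IN={}   OUT={c-e}
  B1:   IN={}   OUT={}
  B2:   IN={}   OUT={b+f}
  B3:   IN={b+f}   OUT={}
  B4:   IN={}   OUT={}

Merge at B2: IN[B2] = OUT[B1] = {}
Applying B2's transfer function to that IN value gives OUT[B2] (row B2 above).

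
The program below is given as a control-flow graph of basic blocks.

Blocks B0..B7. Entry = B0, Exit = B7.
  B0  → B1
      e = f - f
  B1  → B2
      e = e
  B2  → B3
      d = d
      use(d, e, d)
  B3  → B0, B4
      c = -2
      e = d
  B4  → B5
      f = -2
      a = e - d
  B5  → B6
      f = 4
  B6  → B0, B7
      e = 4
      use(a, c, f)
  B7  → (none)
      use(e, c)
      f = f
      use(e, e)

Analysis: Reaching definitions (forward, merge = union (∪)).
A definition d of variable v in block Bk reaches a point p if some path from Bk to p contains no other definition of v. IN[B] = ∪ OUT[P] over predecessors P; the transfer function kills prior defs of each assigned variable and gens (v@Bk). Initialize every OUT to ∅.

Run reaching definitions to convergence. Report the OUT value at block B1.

Answer: {a@B4, c@B3, d@B2, e@B1, f@B5}

Derivation:
Fixpoint table:
  B0:  IN={a@B4, c@B3, d@B2, e@B3, e@B6, f@B5}  OUT={a@B4, c@B3, d@B2, e@B0, f@B5}
  B1:  IN={a@B4, c@B3, d@B2, e@B0, f@B5}  OUT={a@B4, c@B3, d@B2, e@B1, f@B5}
  B2:  IN={a@B4, c@B3, d@B2, e@B1, f@B5}  OUT={a@B4, c@B3, d@B2, e@B1, f@B5}
  B3:  IN={a@B4, c@B3, d@B2, e@B1, f@B5}  OUT={a@B4, c@B3, d@B2, e@B3, f@B5}
  B4:  IN={a@B4, c@B3, d@B2, e@B3, f@B5}  OUT={a@B4, c@B3, d@B2, e@B3, f@B4}
  B5:  IN={a@B4, c@B3, d@B2, e@B3, f@B4}  OUT={a@B4, c@B3, d@B2, e@B3, f@B5}
  B6:  IN={a@B4, c@B3, d@B2, e@B3, f@B5}  OUT={a@B4, c@B3, d@B2, e@B6, f@B5}
  B7:  IN={a@B4, c@B3, d@B2, e@B6, f@B5}  OUT={a@B4, c@B3, d@B2, e@B6, f@B7}

Merge at B1: IN[B1] = OUT[B0] = {a@B4, c@B3, d@B2, e@B0, f@B5}
Applying B1's transfer function to that IN value gives OUT[B1] (row B1 above).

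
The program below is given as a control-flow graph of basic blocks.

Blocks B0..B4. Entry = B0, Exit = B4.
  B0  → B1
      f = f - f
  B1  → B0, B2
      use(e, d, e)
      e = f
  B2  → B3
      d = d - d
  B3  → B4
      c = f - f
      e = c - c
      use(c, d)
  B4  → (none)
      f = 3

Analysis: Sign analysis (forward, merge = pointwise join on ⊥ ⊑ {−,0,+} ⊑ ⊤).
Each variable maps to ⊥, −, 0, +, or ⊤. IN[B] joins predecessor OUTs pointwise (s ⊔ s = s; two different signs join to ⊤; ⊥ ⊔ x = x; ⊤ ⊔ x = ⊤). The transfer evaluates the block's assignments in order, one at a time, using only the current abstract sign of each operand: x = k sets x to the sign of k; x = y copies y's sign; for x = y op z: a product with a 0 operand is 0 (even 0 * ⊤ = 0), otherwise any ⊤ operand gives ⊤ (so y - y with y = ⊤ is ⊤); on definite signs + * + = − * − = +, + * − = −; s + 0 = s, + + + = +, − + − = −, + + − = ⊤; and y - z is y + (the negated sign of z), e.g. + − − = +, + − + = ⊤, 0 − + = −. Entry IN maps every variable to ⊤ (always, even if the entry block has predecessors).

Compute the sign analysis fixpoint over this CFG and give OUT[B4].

Answer: {a: ⊤, b: ⊤, c: ⊤, d: ⊤, e: ⊤, f: +}

Trace:
Per-block solution:
  B0: | IN=(all ⊤) | OUT=(all ⊤)
  B1: | IN=(all ⊤) | OUT=(all ⊤)
  B2: | IN=(all ⊤) | OUT=(all ⊤)
  B3: | IN=(all ⊤) | OUT=(all ⊤)
  B4: | IN=(all ⊤) | OUT={f:+; rest ⊤}

Merge at B4: IN[B4] = OUT[B3] = {a: ⊤, b: ⊤, c: ⊤, d: ⊤, e: ⊤, f: ⊤}
Applying B4's transfer function to that IN value gives OUT[B4] (row B4 above).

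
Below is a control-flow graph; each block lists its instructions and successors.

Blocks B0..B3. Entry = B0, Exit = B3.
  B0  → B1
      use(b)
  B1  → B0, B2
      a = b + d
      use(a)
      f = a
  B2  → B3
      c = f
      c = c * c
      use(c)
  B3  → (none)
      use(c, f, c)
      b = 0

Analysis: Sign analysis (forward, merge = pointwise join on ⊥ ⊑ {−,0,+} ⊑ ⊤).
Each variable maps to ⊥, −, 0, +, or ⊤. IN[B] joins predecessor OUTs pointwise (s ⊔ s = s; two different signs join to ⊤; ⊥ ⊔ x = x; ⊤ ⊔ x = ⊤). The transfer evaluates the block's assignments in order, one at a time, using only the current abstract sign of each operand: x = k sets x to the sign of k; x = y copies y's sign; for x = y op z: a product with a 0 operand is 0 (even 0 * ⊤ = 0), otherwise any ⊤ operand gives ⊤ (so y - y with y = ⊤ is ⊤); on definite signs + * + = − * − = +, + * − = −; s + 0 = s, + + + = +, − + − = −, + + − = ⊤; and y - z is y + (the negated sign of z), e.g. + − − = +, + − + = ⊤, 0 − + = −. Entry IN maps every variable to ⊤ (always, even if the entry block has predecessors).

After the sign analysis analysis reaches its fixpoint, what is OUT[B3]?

Per-block solution:
  B0: | IN=(all ⊤) | OUT=(all ⊤)
  B1: | IN=(all ⊤) | OUT=(all ⊤)
  B2: | IN=(all ⊤) | OUT=(all ⊤)
  B3: | IN=(all ⊤) | OUT={b:0; rest ⊤}

Merge at B3: IN[B3] = OUT[B2] = {a: ⊤, b: ⊤, c: ⊤, d: ⊤, e: ⊤, f: ⊤}
Applying B3's transfer function to that IN value gives OUT[B3] (row B3 above).

Answer: {a: ⊤, b: 0, c: ⊤, d: ⊤, e: ⊤, f: ⊤}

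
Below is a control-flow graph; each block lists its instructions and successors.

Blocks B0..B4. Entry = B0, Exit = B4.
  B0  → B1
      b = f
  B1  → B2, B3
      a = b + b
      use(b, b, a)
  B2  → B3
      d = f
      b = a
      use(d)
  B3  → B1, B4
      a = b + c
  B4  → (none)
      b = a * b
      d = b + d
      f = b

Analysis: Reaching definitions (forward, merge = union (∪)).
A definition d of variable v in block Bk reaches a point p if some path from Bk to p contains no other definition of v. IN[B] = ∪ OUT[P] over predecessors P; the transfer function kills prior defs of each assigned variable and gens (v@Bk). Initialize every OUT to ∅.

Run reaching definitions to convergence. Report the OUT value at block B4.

Answer: {a@B3, b@B4, d@B4, f@B4}

Trace:
Converged values:
  B0:  IN={}  OUT={b@B0}
  B1:  IN={a@B3, b@B0, b@B2, d@B2}  OUT={a@B1, b@B0, b@B2, d@B2}
  B2:  IN={a@B1, b@B0, b@B2, d@B2}  OUT={a@B1, b@B2, d@B2}
  B3:  IN={a@B1, b@B0, b@B2, d@B2}  OUT={a@B3, b@B0, b@B2, d@B2}
  B4:  IN={a@B3, b@B0, b@B2, d@B2}  OUT={a@B3, b@B4, d@B4, f@B4}

Merge at B4: IN[B4] = OUT[B3] = {a@B3, b@B0, b@B2, d@B2}
Applying B4's transfer function to that IN value gives OUT[B4] (row B4 above).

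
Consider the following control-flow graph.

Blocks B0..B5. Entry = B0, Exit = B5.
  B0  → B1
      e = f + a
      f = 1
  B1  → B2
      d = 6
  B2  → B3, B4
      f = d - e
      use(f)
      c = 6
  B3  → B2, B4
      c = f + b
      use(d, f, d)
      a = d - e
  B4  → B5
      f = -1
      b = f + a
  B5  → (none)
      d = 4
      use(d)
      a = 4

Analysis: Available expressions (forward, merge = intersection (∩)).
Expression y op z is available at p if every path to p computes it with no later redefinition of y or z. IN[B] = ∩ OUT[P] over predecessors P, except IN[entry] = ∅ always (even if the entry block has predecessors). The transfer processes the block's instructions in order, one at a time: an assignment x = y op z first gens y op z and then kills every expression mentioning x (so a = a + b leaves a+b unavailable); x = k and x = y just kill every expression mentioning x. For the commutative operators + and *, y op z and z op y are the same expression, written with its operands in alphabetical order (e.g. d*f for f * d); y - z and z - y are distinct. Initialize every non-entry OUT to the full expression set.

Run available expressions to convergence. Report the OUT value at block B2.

Answer: {d-e}

Derivation:
Converged values:
  B0:  IN={}  OUT={}
  B1:  IN={}  OUT={}
  B2:  IN={}  OUT={d-e}
  B3:  IN={d-e}  OUT={b+f, d-e}
  B4:  IN={d-e}  OUT={a+f, d-e}
  B5:  IN={a+f, d-e}  OUT={}

Merge at B2: IN[B2] = OUT[B1] ∩ OUT[B3] = {}
Applying B2's transfer function to that IN value gives OUT[B2] (row B2 above).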